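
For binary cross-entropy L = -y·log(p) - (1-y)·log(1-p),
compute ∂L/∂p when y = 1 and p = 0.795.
∂L/∂p = -1.258

∂L/∂p = -y/p + (1-y)/(1-p) = -1/0.795 + 0 = -1.258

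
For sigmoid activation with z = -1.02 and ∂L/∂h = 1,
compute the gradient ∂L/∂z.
∂L/∂z = 0.1948

σ(-1.02) = 0.265
σ'(-1.02) = σ(-1.02)(1 - σ(-1.02)) = 0.265 × 0.735 = 0.1948
∂L/∂z = ∂L/∂h · σ'(z) = 1 × 0.1948 = 0.1948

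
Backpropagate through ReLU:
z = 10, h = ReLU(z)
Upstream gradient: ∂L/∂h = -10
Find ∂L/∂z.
∂L/∂z = -10

h = ReLU(10) = 10
Since z > 0: ∂h/∂z = 1
∂L/∂z = ∂L/∂h · ∂h/∂z = -10 × 1 = -10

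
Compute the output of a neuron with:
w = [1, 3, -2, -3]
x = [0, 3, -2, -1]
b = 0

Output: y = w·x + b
y = 16

y = (1)(0) + (3)(3) + (-2)(-2) + (-3)(-1) + 0 = 16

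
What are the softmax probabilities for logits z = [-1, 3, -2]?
p = [0.0179, 0.9756, 0.0066]

exp(z) = [0.3679, 20.09, 0.1353]
Sum = 20.59
p = [0.0179, 0.9756, 0.0066]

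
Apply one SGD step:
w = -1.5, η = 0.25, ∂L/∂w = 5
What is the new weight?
w_new = -2.75

w_new = w - η·∂L/∂w = -1.5 - 0.25×(5) = -1.5 - (1.25) = -2.75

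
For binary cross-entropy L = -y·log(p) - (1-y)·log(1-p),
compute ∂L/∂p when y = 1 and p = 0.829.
∂L/∂p = -1.206

∂L/∂p = -y/p + (1-y)/(1-p) = -1/0.829 + 0 = -1.206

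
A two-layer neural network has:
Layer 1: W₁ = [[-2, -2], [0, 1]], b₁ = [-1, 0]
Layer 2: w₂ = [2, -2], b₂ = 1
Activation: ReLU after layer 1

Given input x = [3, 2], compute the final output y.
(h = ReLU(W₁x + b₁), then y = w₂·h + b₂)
y = -3

Layer 1 pre-activation: z₁ = [-11, 2]
After ReLU: h = [0, 2]
Layer 2 output: y = 2×0 + -2×2 + 1 = -3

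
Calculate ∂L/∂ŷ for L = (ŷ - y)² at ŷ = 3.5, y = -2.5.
∂L/∂ŷ = 12.0

∂L/∂ŷ = 2(ŷ - y) = 2(3.5 - -2.5) = 2(6.0) = 12.0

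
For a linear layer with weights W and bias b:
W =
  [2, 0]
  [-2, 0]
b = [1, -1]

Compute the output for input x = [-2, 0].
y = [-3, 3]

Wx = [2×-2 + 0×0, -2×-2 + 0×0]
   = [-4, 4]
y = Wx + b = [-4 + 1, 4 + -1] = [-3, 3]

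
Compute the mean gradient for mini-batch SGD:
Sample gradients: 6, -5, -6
Average gradient = -1.667

Average = (1/3)(6 + -5 + -6) = -5/3 = -1.667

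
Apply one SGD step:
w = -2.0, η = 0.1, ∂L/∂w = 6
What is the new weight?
w_new = -2.6

w_new = w - η·∂L/∂w = -2.0 - 0.1×(6) = -2.0 - (0.6) = -2.6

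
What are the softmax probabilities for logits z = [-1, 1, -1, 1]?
p = [0.0596, 0.4404, 0.0596, 0.4404]

exp(z) = [0.3679, 2.718, 0.3679, 2.718]
Sum = 6.172
p = [0.0596, 0.4404, 0.0596, 0.4404]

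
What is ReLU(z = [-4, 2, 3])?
h = [0, 2, 3]

ReLU applied element-wise: max(0,-4)=0, max(0,2)=2, max(0,3)=3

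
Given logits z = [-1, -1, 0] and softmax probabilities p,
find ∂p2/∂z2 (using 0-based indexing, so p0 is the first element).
∂p2/∂z2 = 0.2442

p = softmax(z) = [0.2119, 0.2119, 0.5761]
p2 = 0.5761

∂p2/∂z2 = p2(1 - p2) = 0.5761 × (1 - 0.5761) = 0.2442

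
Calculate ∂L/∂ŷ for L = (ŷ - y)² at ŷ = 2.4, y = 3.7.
∂L/∂ŷ = -2.6

∂L/∂ŷ = 2(ŷ - y) = 2(2.4 - 3.7) = 2(-1.3) = -2.6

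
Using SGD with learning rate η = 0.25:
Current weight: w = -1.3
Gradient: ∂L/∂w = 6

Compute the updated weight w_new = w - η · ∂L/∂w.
w_new = -2.8

w_new = w - η·∂L/∂w = -1.3 - 0.25×(6) = -1.3 - (1.5) = -2.8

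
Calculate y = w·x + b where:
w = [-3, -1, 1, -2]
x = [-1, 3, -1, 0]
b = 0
y = -1

y = (-3)(-1) + (-1)(3) + (1)(-1) + (-2)(0) + 0 = -1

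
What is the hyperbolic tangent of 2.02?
0.9654

tanh(2.02) = (e^(2.02) - e^(-2.02))/(e^(2.02) + e^(-2.02)) = 0.9654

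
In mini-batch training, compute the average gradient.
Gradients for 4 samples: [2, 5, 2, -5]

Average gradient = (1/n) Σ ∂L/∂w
Average gradient = 1

Average = (1/4)(2 + 5 + 2 + -5) = 4/4 = 1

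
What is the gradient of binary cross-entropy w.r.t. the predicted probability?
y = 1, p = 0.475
∂L/∂p = -2.105

∂L/∂p = -y/p + (1-y)/(1-p) = -1/0.475 + 0 = -2.105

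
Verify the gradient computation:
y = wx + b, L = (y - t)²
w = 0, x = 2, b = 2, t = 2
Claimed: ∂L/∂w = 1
Incorrect

y = (0)(2) + 2 = 2
∂L/∂y = 2(y - t) = 2(2 - 2) = 0
∂y/∂w = x = 2
∂L/∂w = 0 × 2 = 0

Claimed value: 1
Incorrect: The correct gradient is 0.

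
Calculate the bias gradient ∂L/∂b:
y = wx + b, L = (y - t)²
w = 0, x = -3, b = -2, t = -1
∂L/∂b = -2

y = wx + b = (0)(-3) + -2 = -2
∂L/∂y = 2(y - t) = 2(-2 - -1) = -2
∂y/∂b = 1
∂L/∂b = ∂L/∂y · ∂y/∂b = -2 × 1 = -2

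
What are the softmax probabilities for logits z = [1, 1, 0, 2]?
p = [0.1966, 0.1966, 0.0723, 0.5344]

exp(z) = [2.718, 2.718, 1, 7.389]
Sum = 13.83
p = [0.1966, 0.1966, 0.0723, 0.5344]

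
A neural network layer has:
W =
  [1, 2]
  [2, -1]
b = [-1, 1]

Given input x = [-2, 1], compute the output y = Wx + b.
y = [-1, -4]

Wx = [1×-2 + 2×1, 2×-2 + -1×1]
   = [0, -5]
y = Wx + b = [0 + -1, -5 + 1] = [-1, -4]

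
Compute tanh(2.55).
0.9879

tanh(2.55) = (e^(2.55) - e^(-2.55))/(e^(2.55) + e^(-2.55)) = 0.9879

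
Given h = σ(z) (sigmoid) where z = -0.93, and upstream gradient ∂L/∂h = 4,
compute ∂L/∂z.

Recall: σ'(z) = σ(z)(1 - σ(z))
∂L/∂z = 0.8115

σ(-0.93) = 0.2829
σ'(-0.93) = σ(-0.93)(1 - σ(-0.93)) = 0.2829 × 0.7171 = 0.2029
∂L/∂z = ∂L/∂h · σ'(z) = 4 × 0.2029 = 0.8115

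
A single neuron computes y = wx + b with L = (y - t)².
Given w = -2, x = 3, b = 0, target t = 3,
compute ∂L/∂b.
∂L/∂b = -18

y = wx + b = (-2)(3) + 0 = -6
∂L/∂y = 2(y - t) = 2(-6 - 3) = -18
∂y/∂b = 1
∂L/∂b = ∂L/∂y · ∂y/∂b = -18 × 1 = -18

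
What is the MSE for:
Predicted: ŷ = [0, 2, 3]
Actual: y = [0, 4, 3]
MSE = 1.333

MSE = (1/3)((0-0)² + (2-4)² + (3-3)²) = (1/3)(0 + 4 + 0) = 1.333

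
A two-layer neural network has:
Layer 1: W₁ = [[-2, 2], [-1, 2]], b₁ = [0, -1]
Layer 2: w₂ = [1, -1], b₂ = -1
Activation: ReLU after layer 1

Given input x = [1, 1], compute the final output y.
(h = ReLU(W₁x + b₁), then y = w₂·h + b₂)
y = -1

Layer 1 pre-activation: z₁ = [0, 0]
After ReLU: h = [0, 0]
Layer 2 output: y = 1×0 + -1×0 + -1 = -1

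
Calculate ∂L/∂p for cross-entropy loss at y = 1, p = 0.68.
∂L/∂p = -1.471

∂L/∂p = -y/p + (1-y)/(1-p) = -1/0.68 + 0 = -1.471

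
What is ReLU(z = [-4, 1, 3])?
h = [0, 1, 3]

ReLU applied element-wise: max(0,-4)=0, max(0,1)=1, max(0,3)=3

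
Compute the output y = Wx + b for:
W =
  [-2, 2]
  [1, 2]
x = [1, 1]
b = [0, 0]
y = [0, 3]

Wx = [-2×1 + 2×1, 1×1 + 2×1]
   = [0, 3]
y = Wx + b = [0 + 0, 3 + 0] = [0, 3]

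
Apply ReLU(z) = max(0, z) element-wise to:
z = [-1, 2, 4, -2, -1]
h = [0, 2, 4, 0, 0]

ReLU applied element-wise: max(0,-1)=0, max(0,2)=2, max(0,4)=4, max(0,-2)=0, max(0,-1)=0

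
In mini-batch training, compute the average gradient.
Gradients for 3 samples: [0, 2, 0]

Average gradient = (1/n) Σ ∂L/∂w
Average gradient = 0.6667

Average = (1/3)(0 + 2 + 0) = 2/3 = 0.6667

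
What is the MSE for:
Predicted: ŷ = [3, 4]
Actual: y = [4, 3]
MSE = 1

MSE = (1/2)((3-4)² + (4-3)²) = (1/2)(1 + 1) = 1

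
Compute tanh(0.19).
0.1877

tanh(0.19) = (e^(0.19) - e^(-0.19))/(e^(0.19) + e^(-0.19)) = 0.1877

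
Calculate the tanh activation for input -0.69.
-0.598

tanh(-0.69) = (e^(-0.69) - e^(0.69))/(e^(-0.69) + e^(0.69)) = -0.598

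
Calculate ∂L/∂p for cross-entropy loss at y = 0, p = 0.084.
∂L/∂p = 1.092

∂L/∂p = -y/p + (1-y)/(1-p) = 0 + 1/0.916 = 1.092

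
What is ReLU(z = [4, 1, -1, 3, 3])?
h = [4, 1, 0, 3, 3]

ReLU applied element-wise: max(0,4)=4, max(0,1)=1, max(0,-1)=0, max(0,3)=3, max(0,3)=3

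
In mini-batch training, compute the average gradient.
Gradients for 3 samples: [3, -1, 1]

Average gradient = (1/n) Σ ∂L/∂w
Average gradient = 1

Average = (1/3)(3 + -1 + 1) = 3/3 = 1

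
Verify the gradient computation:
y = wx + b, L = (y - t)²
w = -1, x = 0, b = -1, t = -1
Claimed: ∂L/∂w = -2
Incorrect

y = (-1)(0) + -1 = -1
∂L/∂y = 2(y - t) = 2(-1 - -1) = 0
∂y/∂w = x = 0
∂L/∂w = 0 × 0 = 0

Claimed value: -2
Incorrect: The correct gradient is 0.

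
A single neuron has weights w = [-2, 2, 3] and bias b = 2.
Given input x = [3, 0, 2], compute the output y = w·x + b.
y = 2

y = (-2)(3) + (2)(0) + (3)(2) + 2 = 2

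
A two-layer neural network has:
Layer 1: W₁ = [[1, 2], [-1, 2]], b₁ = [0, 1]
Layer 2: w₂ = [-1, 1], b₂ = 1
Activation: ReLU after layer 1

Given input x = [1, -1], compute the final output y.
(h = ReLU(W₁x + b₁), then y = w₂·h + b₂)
y = 1

Layer 1 pre-activation: z₁ = [-1, -2]
After ReLU: h = [0, 0]
Layer 2 output: y = -1×0 + 1×0 + 1 = 1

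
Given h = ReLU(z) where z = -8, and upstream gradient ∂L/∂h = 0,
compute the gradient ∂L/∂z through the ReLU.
∂L/∂z = 0

h = ReLU(-8) = 0
Since z < 0: ∂h/∂z = 0
∂L/∂z = ∂L/∂h · ∂h/∂z = 0 × 0 = 0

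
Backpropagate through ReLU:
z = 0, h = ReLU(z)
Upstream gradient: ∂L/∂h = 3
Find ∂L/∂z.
∂L/∂z = 0

h = ReLU(0) = 0
At z = 0: ∂h/∂z = 0 (by convention)
∂L/∂z = ∂L/∂h · ∂h/∂z = 3 × 0 = 0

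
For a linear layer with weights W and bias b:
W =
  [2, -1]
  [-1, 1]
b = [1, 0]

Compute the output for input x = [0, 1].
y = [0, 1]

Wx = [2×0 + -1×1, -1×0 + 1×1]
   = [-1, 1]
y = Wx + b = [-1 + 1, 1 + 0] = [0, 1]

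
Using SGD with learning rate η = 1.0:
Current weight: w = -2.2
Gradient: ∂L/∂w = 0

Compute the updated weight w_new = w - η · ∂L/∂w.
w_new = -2.2

w_new = w - η·∂L/∂w = -2.2 - 1.0×(0) = -2.2 - (0) = -2.2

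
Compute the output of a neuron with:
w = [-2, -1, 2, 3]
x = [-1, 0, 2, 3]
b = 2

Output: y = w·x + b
y = 17

y = (-2)(-1) + (-1)(0) + (2)(2) + (3)(3) + 2 = 17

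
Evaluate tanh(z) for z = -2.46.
-0.9855

tanh(-2.46) = (e^(-2.46) - e^(2.46))/(e^(-2.46) + e^(2.46)) = -0.9855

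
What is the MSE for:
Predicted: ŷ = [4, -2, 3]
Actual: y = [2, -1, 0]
MSE = 4.667

MSE = (1/3)((4-2)² + (-2--1)² + (3-0)²) = (1/3)(4 + 1 + 9) = 4.667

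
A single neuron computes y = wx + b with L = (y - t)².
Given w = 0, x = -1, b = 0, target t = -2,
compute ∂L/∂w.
∂L/∂w = -4

y = wx + b = (0)(-1) + 0 = 0
∂L/∂y = 2(y - t) = 2(0 - -2) = 4
∂y/∂w = x = -1
∂L/∂w = ∂L/∂y · ∂y/∂w = 4 × -1 = -4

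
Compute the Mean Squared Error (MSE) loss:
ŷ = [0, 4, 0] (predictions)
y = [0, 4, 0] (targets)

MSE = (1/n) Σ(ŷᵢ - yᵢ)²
MSE = 0

MSE = (1/3)((0-0)² + (4-4)² + (0-0)²) = (1/3)(0 + 0 + 0) = 0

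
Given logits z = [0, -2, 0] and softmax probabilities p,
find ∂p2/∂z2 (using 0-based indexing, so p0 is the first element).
∂p2/∂z2 = 0.249

p = softmax(z) = [0.4683, 0.06338, 0.4683]
p2 = 0.4683

∂p2/∂z2 = p2(1 - p2) = 0.4683 × (1 - 0.4683) = 0.249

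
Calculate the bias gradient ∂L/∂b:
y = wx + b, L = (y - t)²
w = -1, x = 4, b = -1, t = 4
∂L/∂b = -18

y = wx + b = (-1)(4) + -1 = -5
∂L/∂y = 2(y - t) = 2(-5 - 4) = -18
∂y/∂b = 1
∂L/∂b = ∂L/∂y · ∂y/∂b = -18 × 1 = -18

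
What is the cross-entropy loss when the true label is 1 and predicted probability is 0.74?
L = 0.3011

L = -1·log(0.74) - 0·log(0.26) = -log(0.74) = 0.3011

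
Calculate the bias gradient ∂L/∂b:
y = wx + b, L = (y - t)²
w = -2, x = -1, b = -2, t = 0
∂L/∂b = 0

y = wx + b = (-2)(-1) + -2 = 0
∂L/∂y = 2(y - t) = 2(0 - 0) = 0
∂y/∂b = 1
∂L/∂b = ∂L/∂y · ∂y/∂b = 0 × 1 = 0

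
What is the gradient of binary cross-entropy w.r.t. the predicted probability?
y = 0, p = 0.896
∂L/∂p = 9.615

∂L/∂p = -y/p + (1-y)/(1-p) = 0 + 1/0.104 = 9.615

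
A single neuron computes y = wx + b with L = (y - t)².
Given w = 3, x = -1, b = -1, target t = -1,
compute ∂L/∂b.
∂L/∂b = -6

y = wx + b = (3)(-1) + -1 = -4
∂L/∂y = 2(y - t) = 2(-4 - -1) = -6
∂y/∂b = 1
∂L/∂b = ∂L/∂y · ∂y/∂b = -6 × 1 = -6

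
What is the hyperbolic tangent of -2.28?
-0.9793

tanh(-2.28) = (e^(-2.28) - e^(2.28))/(e^(-2.28) + e^(2.28)) = -0.9793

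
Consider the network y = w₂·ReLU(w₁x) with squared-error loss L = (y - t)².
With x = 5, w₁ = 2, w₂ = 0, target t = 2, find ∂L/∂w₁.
∂L/∂w₁ = 0

Forward pass:
z = w₁x = 2×5 = 10
h = ReLU(10) = 10
y = w₂h = 0×10 = 0

Backward pass:
∂L/∂y = 2(y - t) = 2(0 - 2) = -4
∂y/∂h = w₂ = 0
∂h/∂z = 1 (ReLU derivative)
∂z/∂w₁ = x = 5

∂L/∂w₁ = -4 × 0 × 1 × 5 = 0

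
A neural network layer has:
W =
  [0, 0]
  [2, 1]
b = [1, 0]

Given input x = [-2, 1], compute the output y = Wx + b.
y = [1, -3]

Wx = [0×-2 + 0×1, 2×-2 + 1×1]
   = [0, -3]
y = Wx + b = [0 + 1, -3 + 0] = [1, -3]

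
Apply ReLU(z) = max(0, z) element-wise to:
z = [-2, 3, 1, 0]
h = [0, 3, 1, 0]

ReLU applied element-wise: max(0,-2)=0, max(0,3)=3, max(0,1)=1, max(0,0)=0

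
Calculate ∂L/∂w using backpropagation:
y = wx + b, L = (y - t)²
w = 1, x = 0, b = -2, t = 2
∂L/∂w = 0

y = wx + b = (1)(0) + -2 = -2
∂L/∂y = 2(y - t) = 2(-2 - 2) = -8
∂y/∂w = x = 0
∂L/∂w = ∂L/∂y · ∂y/∂w = -8 × 0 = 0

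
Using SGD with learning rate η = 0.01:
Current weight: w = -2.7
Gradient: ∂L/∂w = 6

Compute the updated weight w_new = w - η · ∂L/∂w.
w_new = -2.76

w_new = w - η·∂L/∂w = -2.7 - 0.01×(6) = -2.7 - (0.06) = -2.76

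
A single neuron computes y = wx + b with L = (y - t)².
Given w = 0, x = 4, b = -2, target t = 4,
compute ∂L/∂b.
∂L/∂b = -12

y = wx + b = (0)(4) + -2 = -2
∂L/∂y = 2(y - t) = 2(-2 - 4) = -12
∂y/∂b = 1
∂L/∂b = ∂L/∂y · ∂y/∂b = -12 × 1 = -12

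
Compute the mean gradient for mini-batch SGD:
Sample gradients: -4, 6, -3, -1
Average gradient = -0.5

Average = (1/4)(-4 + 6 + -3 + -1) = -2/4 = -0.5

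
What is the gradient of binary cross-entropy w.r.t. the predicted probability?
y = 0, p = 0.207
∂L/∂p = 1.261

∂L/∂p = -y/p + (1-y)/(1-p) = 0 + 1/0.793 = 1.261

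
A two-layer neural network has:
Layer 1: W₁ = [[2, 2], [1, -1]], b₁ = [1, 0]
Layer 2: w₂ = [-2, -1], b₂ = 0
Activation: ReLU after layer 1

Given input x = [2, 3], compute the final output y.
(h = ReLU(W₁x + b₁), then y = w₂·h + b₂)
y = -22

Layer 1 pre-activation: z₁ = [11, -1]
After ReLU: h = [11, 0]
Layer 2 output: y = -2×11 + -1×0 + 0 = -22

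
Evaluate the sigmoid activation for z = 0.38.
0.5939

sigmoid(0.38) = 1/(1 + e^(-0.38)) = 1/(1 + 0.6839) = 0.5939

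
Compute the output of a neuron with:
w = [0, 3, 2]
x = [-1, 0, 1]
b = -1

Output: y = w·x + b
y = 1

y = (0)(-1) + (3)(0) + (2)(1) + -1 = 1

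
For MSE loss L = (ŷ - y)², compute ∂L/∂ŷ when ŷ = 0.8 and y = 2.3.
∂L/∂ŷ = -3.0

∂L/∂ŷ = 2(ŷ - y) = 2(0.8 - 2.3) = 2(-1.5) = -3.0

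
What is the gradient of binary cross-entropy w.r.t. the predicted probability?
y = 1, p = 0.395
∂L/∂p = -2.532

∂L/∂p = -y/p + (1-y)/(1-p) = -1/0.395 + 0 = -2.532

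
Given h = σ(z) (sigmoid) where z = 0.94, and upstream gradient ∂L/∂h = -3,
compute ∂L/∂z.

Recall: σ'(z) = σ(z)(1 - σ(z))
∂L/∂z = -0.606

σ(0.94) = 0.7191
σ'(0.94) = σ(0.94)(1 - σ(0.94)) = 0.7191 × 0.2809 = 0.202
∂L/∂z = ∂L/∂h · σ'(z) = -3 × 0.202 = -0.606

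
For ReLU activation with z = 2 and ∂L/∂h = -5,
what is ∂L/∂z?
∂L/∂z = -5

h = ReLU(2) = 2
Since z > 0: ∂h/∂z = 1
∂L/∂z = ∂L/∂h · ∂h/∂z = -5 × 1 = -5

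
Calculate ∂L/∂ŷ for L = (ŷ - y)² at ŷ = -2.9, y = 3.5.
∂L/∂ŷ = -12.8

∂L/∂ŷ = 2(ŷ - y) = 2(-2.9 - 3.5) = 2(-6.4) = -12.8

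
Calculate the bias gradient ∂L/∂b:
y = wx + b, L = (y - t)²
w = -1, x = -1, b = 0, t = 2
∂L/∂b = -2

y = wx + b = (-1)(-1) + 0 = 1
∂L/∂y = 2(y - t) = 2(1 - 2) = -2
∂y/∂b = 1
∂L/∂b = ∂L/∂y · ∂y/∂b = -2 × 1 = -2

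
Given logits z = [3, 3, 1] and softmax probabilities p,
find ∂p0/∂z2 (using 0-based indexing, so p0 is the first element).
∂p0/∂z2 = -0.02968

p = softmax(z) = [0.4683, 0.4683, 0.06338]
p0 = 0.4683, p2 = 0.06338

∂p0/∂z2 = -p0 × p2 = -0.4683 × 0.06338 = -0.02968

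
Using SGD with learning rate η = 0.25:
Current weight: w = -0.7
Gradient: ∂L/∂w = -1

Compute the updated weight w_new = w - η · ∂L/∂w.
w_new = -0.45

w_new = w - η·∂L/∂w = -0.7 - 0.25×(-1) = -0.7 - (-0.25) = -0.45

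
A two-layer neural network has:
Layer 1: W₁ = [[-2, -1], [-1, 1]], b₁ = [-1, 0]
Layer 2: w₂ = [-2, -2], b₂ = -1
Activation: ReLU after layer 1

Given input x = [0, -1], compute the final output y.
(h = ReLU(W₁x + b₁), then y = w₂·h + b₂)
y = -1

Layer 1 pre-activation: z₁ = [0, -1]
After ReLU: h = [0, 0]
Layer 2 output: y = -2×0 + -2×0 + -1 = -1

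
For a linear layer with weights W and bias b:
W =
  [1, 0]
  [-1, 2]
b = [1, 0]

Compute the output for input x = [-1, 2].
y = [0, 5]

Wx = [1×-1 + 0×2, -1×-1 + 2×2]
   = [-1, 5]
y = Wx + b = [-1 + 1, 5 + 0] = [0, 5]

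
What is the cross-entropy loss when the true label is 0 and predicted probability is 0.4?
L = 0.5108

L = -0·log(0.4) - 1·log(0.6) = -log(0.6) = 0.5108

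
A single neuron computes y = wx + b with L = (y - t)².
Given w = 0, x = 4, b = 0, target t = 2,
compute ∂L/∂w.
∂L/∂w = -16

y = wx + b = (0)(4) + 0 = 0
∂L/∂y = 2(y - t) = 2(0 - 2) = -4
∂y/∂w = x = 4
∂L/∂w = ∂L/∂y · ∂y/∂w = -4 × 4 = -16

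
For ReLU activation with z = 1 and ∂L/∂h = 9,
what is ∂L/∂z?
∂L/∂z = 9

h = ReLU(1) = 1
Since z > 0: ∂h/∂z = 1
∂L/∂z = ∂L/∂h · ∂h/∂z = 9 × 1 = 9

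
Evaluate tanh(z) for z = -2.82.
-0.9929

tanh(-2.82) = (e^(-2.82) - e^(2.82))/(e^(-2.82) + e^(2.82)) = -0.9929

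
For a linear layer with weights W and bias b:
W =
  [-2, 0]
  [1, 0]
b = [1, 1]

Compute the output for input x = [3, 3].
y = [-5, 4]

Wx = [-2×3 + 0×3, 1×3 + 0×3]
   = [-6, 3]
y = Wx + b = [-6 + 1, 3 + 1] = [-5, 4]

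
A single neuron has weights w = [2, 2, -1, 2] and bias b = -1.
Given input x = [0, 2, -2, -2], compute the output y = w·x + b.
y = 1

y = (2)(0) + (2)(2) + (-1)(-2) + (2)(-2) + -1 = 1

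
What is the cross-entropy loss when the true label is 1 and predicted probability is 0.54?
L = 0.6162

L = -1·log(0.54) - 0·log(0.46) = -log(0.54) = 0.6162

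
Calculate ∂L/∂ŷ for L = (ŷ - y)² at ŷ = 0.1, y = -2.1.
∂L/∂ŷ = 4.4

∂L/∂ŷ = 2(ŷ - y) = 2(0.1 - -2.1) = 2(2.2) = 4.4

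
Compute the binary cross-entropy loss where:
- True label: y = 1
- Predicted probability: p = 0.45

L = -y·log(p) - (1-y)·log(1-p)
L = 0.7985

L = -1·log(0.45) - 0·log(0.55) = -log(0.45) = 0.7985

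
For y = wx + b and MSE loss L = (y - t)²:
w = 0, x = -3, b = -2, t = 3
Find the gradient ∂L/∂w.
∂L/∂w = 30

y = wx + b = (0)(-3) + -2 = -2
∂L/∂y = 2(y - t) = 2(-2 - 3) = -10
∂y/∂w = x = -3
∂L/∂w = ∂L/∂y · ∂y/∂w = -10 × -3 = 30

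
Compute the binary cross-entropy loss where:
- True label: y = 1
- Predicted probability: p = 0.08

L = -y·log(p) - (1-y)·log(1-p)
L = 2.526

L = -1·log(0.08) - 0·log(0.92) = -log(0.08) = 2.526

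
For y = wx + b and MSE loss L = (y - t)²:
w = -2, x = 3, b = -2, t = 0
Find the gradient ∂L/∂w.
∂L/∂w = -48

y = wx + b = (-2)(3) + -2 = -8
∂L/∂y = 2(y - t) = 2(-8 - 0) = -16
∂y/∂w = x = 3
∂L/∂w = ∂L/∂y · ∂y/∂w = -16 × 3 = -48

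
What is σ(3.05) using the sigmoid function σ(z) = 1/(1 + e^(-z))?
0.9548

sigmoid(3.05) = 1/(1 + e^(-3.05)) = 1/(1 + 0.04736) = 0.9548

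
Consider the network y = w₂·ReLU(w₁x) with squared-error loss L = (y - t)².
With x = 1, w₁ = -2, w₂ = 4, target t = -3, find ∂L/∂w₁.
∂L/∂w₁ = 0

Forward pass:
z = w₁x = -2×1 = -2
h = ReLU(-2) = 0
y = w₂h = 4×0 = 0

Backward pass:
∂L/∂y = 2(y - t) = 2(0 - -3) = 6
∂y/∂h = w₂ = 4
∂h/∂z = 0 (ReLU derivative)
∂z/∂w₁ = x = 1

∂L/∂w₁ = 6 × 4 × 0 × 1 = 0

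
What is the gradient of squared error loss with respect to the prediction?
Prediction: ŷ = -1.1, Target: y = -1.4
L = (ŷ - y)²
∂L/∂ŷ = 0.6

∂L/∂ŷ = 2(ŷ - y) = 2(-1.1 - -1.4) = 2(0.3) = 0.6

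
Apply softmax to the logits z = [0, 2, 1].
p = [0.09, 0.6652, 0.2447]

exp(z) = [1, 7.389, 2.718]
Sum = 11.11
p = [0.09, 0.6652, 0.2447]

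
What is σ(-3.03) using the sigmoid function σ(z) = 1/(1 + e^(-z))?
0.04609

sigmoid(-3.03) = 1/(1 + e^(3.03)) = 1/(1 + 20.7) = 0.04609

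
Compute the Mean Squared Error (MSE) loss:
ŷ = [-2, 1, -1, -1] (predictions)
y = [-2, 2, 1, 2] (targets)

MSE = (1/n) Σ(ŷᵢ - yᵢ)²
MSE = 3.5

MSE = (1/4)((-2--2)² + (1-2)² + (-1-1)² + (-1-2)²) = (1/4)(0 + 1 + 4 + 9) = 3.5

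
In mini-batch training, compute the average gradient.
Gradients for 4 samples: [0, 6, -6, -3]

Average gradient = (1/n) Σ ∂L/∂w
Average gradient = -0.75

Average = (1/4)(0 + 6 + -6 + -3) = -3/4 = -0.75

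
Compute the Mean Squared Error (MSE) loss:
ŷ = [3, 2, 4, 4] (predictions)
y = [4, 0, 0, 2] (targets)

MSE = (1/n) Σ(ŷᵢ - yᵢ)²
MSE = 6.25

MSE = (1/4)((3-4)² + (2-0)² + (4-0)² + (4-2)²) = (1/4)(1 + 4 + 16 + 4) = 6.25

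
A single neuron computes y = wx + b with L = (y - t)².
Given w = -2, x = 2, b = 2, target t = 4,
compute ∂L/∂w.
∂L/∂w = -24

y = wx + b = (-2)(2) + 2 = -2
∂L/∂y = 2(y - t) = 2(-2 - 4) = -12
∂y/∂w = x = 2
∂L/∂w = ∂L/∂y · ∂y/∂w = -12 × 2 = -24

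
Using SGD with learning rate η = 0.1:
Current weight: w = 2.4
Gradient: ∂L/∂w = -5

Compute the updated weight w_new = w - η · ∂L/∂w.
w_new = 2.9

w_new = w - η·∂L/∂w = 2.4 - 0.1×(-5) = 2.4 - (-0.5) = 2.9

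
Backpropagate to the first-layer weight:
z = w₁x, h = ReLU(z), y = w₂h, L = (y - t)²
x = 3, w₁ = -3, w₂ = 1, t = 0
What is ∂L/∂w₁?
∂L/∂w₁ = 0

Forward pass:
z = w₁x = -3×3 = -9
h = ReLU(-9) = 0
y = w₂h = 1×0 = 0

Backward pass:
∂L/∂y = 2(y - t) = 2(0 - 0) = 0
∂y/∂h = w₂ = 1
∂h/∂z = 0 (ReLU derivative)
∂z/∂w₁ = x = 3

∂L/∂w₁ = 0 × 1 × 0 × 3 = 0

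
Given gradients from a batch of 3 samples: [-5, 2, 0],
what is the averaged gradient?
Average gradient = -1

Average = (1/3)(-5 + 2 + 0) = -3/3 = -1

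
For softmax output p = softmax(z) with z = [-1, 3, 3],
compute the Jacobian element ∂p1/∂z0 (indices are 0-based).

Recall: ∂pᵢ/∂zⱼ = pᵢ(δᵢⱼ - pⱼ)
∂p1/∂z0 = -0.004496

p = softmax(z) = [0.009075, 0.4955, 0.4955]
p1 = 0.4955, p0 = 0.009075

∂p1/∂z0 = -p1 × p0 = -0.4955 × 0.009075 = -0.004496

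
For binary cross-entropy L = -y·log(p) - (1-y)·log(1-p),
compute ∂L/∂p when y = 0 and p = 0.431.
∂L/∂p = 1.757

∂L/∂p = -y/p + (1-y)/(1-p) = 0 + 1/0.569 = 1.757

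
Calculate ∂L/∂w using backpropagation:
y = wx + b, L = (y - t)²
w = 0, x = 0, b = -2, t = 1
∂L/∂w = 0

y = wx + b = (0)(0) + -2 = -2
∂L/∂y = 2(y - t) = 2(-2 - 1) = -6
∂y/∂w = x = 0
∂L/∂w = ∂L/∂y · ∂y/∂w = -6 × 0 = 0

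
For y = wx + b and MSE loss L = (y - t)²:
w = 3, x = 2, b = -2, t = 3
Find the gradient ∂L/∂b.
∂L/∂b = 2

y = wx + b = (3)(2) + -2 = 4
∂L/∂y = 2(y - t) = 2(4 - 3) = 2
∂y/∂b = 1
∂L/∂b = ∂L/∂y · ∂y/∂b = 2 × 1 = 2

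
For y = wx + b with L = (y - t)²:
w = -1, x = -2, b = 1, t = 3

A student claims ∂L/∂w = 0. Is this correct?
Correct

y = (-1)(-2) + 1 = 3
∂L/∂y = 2(y - t) = 2(3 - 3) = 0
∂y/∂w = x = -2
∂L/∂w = 0 × -2 = 0

Claimed value: 0
Correct: The correct gradient is 0.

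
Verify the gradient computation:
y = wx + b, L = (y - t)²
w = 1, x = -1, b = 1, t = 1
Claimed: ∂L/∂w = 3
Incorrect

y = (1)(-1) + 1 = 0
∂L/∂y = 2(y - t) = 2(0 - 1) = -2
∂y/∂w = x = -1
∂L/∂w = -2 × -1 = 2

Claimed value: 3
Incorrect: The correct gradient is 2.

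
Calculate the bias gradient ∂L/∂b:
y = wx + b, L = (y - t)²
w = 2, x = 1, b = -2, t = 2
∂L/∂b = -4

y = wx + b = (2)(1) + -2 = 0
∂L/∂y = 2(y - t) = 2(0 - 2) = -4
∂y/∂b = 1
∂L/∂b = ∂L/∂y · ∂y/∂b = -4 × 1 = -4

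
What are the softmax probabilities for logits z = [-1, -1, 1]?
p = [0.1065, 0.1065, 0.787]

exp(z) = [0.3679, 0.3679, 2.718]
Sum = 3.454
p = [0.1065, 0.1065, 0.787]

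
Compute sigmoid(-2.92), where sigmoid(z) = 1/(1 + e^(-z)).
0.05117

sigmoid(-2.92) = 1/(1 + e^(2.92)) = 1/(1 + 18.54) = 0.05117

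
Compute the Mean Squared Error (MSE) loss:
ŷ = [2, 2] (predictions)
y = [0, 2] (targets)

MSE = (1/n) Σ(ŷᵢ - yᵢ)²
MSE = 2

MSE = (1/2)((2-0)² + (2-2)²) = (1/2)(4 + 0) = 2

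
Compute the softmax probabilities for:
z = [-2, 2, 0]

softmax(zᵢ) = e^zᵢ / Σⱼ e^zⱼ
p = [0.0159, 0.8668, 0.1173]

exp(z) = [0.1353, 7.389, 1]
Sum = 8.524
p = [0.0159, 0.8668, 0.1173]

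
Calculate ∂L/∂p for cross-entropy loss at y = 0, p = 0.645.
∂L/∂p = 2.817

∂L/∂p = -y/p + (1-y)/(1-p) = 0 + 1/0.355 = 2.817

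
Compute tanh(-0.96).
-0.7443

tanh(-0.96) = (e^(-0.96) - e^(0.96))/(e^(-0.96) + e^(0.96)) = -0.7443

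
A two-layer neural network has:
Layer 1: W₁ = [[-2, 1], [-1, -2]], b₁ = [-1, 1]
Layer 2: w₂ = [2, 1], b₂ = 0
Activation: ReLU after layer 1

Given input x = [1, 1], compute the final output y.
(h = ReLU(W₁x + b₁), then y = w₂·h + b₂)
y = 0

Layer 1 pre-activation: z₁ = [-2, -2]
After ReLU: h = [0, 0]
Layer 2 output: y = 2×0 + 1×0 + 0 = 0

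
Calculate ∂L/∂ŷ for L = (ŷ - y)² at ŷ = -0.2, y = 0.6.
∂L/∂ŷ = -1.6

∂L/∂ŷ = 2(ŷ - y) = 2(-0.2 - 0.6) = 2(-0.8) = -1.6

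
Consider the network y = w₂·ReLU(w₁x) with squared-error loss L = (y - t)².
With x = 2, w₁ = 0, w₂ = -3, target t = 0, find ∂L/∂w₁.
∂L/∂w₁ = 0

Forward pass:
z = w₁x = 0×2 = 0
h = ReLU(0) = 0
y = w₂h = -3×0 = 0

Backward pass:
∂L/∂y = 2(y - t) = 2(0 - 0) = 0
∂y/∂h = w₂ = -3
∂h/∂z = 0 (ReLU derivative)
∂z/∂w₁ = x = 2

∂L/∂w₁ = 0 × -3 × 0 × 2 = 0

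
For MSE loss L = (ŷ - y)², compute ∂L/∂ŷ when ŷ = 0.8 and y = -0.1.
∂L/∂ŷ = 1.8

∂L/∂ŷ = 2(ŷ - y) = 2(0.8 - -0.1) = 2(0.9) = 1.8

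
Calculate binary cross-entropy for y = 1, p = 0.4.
L = 0.9163

L = -1·log(0.4) - 0·log(0.6) = -log(0.4) = 0.9163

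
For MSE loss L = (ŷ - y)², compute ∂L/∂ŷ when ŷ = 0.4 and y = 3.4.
∂L/∂ŷ = -6.0

∂L/∂ŷ = 2(ŷ - y) = 2(0.4 - 3.4) = 2(-3.0) = -6.0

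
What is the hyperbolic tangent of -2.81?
-0.9928

tanh(-2.81) = (e^(-2.81) - e^(2.81))/(e^(-2.81) + e^(2.81)) = -0.9928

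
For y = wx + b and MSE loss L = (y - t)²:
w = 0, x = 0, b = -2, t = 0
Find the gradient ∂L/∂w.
∂L/∂w = 0

y = wx + b = (0)(0) + -2 = -2
∂L/∂y = 2(y - t) = 2(-2 - 0) = -4
∂y/∂w = x = 0
∂L/∂w = ∂L/∂y · ∂y/∂w = -4 × 0 = 0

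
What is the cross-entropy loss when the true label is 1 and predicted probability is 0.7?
L = 0.3567

L = -1·log(0.7) - 0·log(0.3) = -log(0.7) = 0.3567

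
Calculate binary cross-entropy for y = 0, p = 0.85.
L = 1.897

L = -0·log(0.85) - 1·log(0.15) = -log(0.15) = 1.897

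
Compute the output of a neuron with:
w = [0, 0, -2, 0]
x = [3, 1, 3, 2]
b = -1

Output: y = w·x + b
y = -7

y = (0)(3) + (0)(1) + (-2)(3) + (0)(2) + -1 = -7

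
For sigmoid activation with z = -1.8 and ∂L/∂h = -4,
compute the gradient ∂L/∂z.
∂L/∂z = -0.4869

σ(-1.8) = 0.1419
σ'(-1.8) = σ(-1.8)(1 - σ(-1.8)) = 0.1419 × 0.8581 = 0.1217
∂L/∂z = ∂L/∂h · σ'(z) = -4 × 0.1217 = -0.4869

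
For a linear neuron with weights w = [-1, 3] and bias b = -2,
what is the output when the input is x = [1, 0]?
y = -3

y = (-1)(1) + (3)(0) + -2 = -3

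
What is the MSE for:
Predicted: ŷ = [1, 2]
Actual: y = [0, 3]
MSE = 1

MSE = (1/2)((1-0)² + (2-3)²) = (1/2)(1 + 1) = 1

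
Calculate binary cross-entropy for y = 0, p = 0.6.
L = 0.9163

L = -0·log(0.6) - 1·log(0.4) = -log(0.4) = 0.9163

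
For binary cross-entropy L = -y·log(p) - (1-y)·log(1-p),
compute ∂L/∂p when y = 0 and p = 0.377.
∂L/∂p = 1.605

∂L/∂p = -y/p + (1-y)/(1-p) = 0 + 1/0.623 = 1.605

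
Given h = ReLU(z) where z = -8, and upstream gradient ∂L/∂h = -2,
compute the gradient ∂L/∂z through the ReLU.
∂L/∂z = 0

h = ReLU(-8) = 0
Since z < 0: ∂h/∂z = 0
∂L/∂z = ∂L/∂h · ∂h/∂z = -2 × 0 = 0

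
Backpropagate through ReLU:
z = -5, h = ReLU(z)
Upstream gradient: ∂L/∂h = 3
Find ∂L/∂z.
∂L/∂z = 0

h = ReLU(-5) = 0
Since z < 0: ∂h/∂z = 0
∂L/∂z = ∂L/∂h · ∂h/∂z = 3 × 0 = 0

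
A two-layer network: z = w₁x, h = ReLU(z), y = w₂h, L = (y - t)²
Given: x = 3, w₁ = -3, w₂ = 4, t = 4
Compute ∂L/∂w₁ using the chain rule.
∂L/∂w₁ = 0

Forward pass:
z = w₁x = -3×3 = -9
h = ReLU(-9) = 0
y = w₂h = 4×0 = 0

Backward pass:
∂L/∂y = 2(y - t) = 2(0 - 4) = -8
∂y/∂h = w₂ = 4
∂h/∂z = 0 (ReLU derivative)
∂z/∂w₁ = x = 3

∂L/∂w₁ = -8 × 4 × 0 × 3 = 0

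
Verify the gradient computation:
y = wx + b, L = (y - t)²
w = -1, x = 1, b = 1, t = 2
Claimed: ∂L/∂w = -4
Correct

y = (-1)(1) + 1 = 0
∂L/∂y = 2(y - t) = 2(0 - 2) = -4
∂y/∂w = x = 1
∂L/∂w = -4 × 1 = -4

Claimed value: -4
Correct: The correct gradient is -4.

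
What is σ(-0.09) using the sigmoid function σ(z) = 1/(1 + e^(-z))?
0.4775

sigmoid(-0.09) = 1/(1 + e^(0.09)) = 1/(1 + 1.094) = 0.4775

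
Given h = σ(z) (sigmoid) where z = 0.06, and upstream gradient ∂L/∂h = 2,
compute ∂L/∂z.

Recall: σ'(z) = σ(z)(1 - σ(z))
∂L/∂z = 0.4996

σ(0.06) = 0.515
σ'(0.06) = σ(0.06)(1 - σ(0.06)) = 0.515 × 0.485 = 0.2498
∂L/∂z = ∂L/∂h · σ'(z) = 2 × 0.2498 = 0.4996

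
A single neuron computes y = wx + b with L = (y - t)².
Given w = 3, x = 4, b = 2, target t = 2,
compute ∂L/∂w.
∂L/∂w = 96

y = wx + b = (3)(4) + 2 = 14
∂L/∂y = 2(y - t) = 2(14 - 2) = 24
∂y/∂w = x = 4
∂L/∂w = ∂L/∂y · ∂y/∂w = 24 × 4 = 96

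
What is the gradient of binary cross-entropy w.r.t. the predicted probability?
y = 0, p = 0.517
∂L/∂p = 2.07

∂L/∂p = -y/p + (1-y)/(1-p) = 0 + 1/0.483 = 2.07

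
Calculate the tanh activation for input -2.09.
-0.9699

tanh(-2.09) = (e^(-2.09) - e^(2.09))/(e^(-2.09) + e^(2.09)) = -0.9699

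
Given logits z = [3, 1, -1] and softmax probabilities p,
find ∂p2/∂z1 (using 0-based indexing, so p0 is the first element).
∂p2/∂z1 = -0.001862

p = softmax(z) = [0.8668, 0.1173, 0.01588]
p2 = 0.01588, p1 = 0.1173

∂p2/∂z1 = -p2 × p1 = -0.01588 × 0.1173 = -0.001862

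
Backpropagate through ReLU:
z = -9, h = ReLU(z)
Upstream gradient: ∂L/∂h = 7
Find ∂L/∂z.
∂L/∂z = 0

h = ReLU(-9) = 0
Since z < 0: ∂h/∂z = 0
∂L/∂z = ∂L/∂h · ∂h/∂z = 7 × 0 = 0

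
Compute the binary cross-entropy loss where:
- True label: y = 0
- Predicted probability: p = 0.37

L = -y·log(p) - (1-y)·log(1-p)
L = 0.462

L = -0·log(0.37) - 1·log(0.63) = -log(0.63) = 0.462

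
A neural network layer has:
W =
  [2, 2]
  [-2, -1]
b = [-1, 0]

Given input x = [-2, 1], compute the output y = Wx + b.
y = [-3, 3]

Wx = [2×-2 + 2×1, -2×-2 + -1×1]
   = [-2, 3]
y = Wx + b = [-2 + -1, 3 + 0] = [-3, 3]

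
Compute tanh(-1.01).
-0.7658

tanh(-1.01) = (e^(-1.01) - e^(1.01))/(e^(-1.01) + e^(1.01)) = -0.7658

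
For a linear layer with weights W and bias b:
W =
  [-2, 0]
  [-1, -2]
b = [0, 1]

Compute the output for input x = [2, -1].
y = [-4, 1]

Wx = [-2×2 + 0×-1, -1×2 + -2×-1]
   = [-4, 0]
y = Wx + b = [-4 + 0, 0 + 1] = [-4, 1]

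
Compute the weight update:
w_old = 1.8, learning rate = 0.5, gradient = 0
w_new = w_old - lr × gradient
w_new = 1.8

w_new = w - η·∂L/∂w = 1.8 - 0.5×(0) = 1.8 - (0) = 1.8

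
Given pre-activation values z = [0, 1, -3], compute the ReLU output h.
h = [0, 1, 0]

ReLU applied element-wise: max(0,0)=0, max(0,1)=1, max(0,-3)=0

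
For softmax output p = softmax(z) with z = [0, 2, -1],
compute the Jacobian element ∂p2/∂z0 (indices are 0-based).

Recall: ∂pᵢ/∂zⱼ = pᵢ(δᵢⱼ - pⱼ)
∂p2/∂z0 = -0.004797

p = softmax(z) = [0.1142, 0.8438, 0.04201]
p2 = 0.04201, p0 = 0.1142

∂p2/∂z0 = -p2 × p0 = -0.04201 × 0.1142 = -0.004797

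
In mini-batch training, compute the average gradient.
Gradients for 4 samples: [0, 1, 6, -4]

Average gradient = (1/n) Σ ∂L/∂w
Average gradient = 0.75

Average = (1/4)(0 + 1 + 6 + -4) = 3/4 = 0.75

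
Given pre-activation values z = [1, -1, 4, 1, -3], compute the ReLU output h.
h = [1, 0, 4, 1, 0]

ReLU applied element-wise: max(0,1)=1, max(0,-1)=0, max(0,4)=4, max(0,1)=1, max(0,-3)=0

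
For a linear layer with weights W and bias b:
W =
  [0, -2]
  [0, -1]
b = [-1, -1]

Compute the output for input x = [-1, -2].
y = [3, 1]

Wx = [0×-1 + -2×-2, 0×-1 + -1×-2]
   = [4, 2]
y = Wx + b = [4 + -1, 2 + -1] = [3, 1]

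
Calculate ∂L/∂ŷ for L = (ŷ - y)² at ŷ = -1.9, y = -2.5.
∂L/∂ŷ = 1.2

∂L/∂ŷ = 2(ŷ - y) = 2(-1.9 - -2.5) = 2(0.6) = 1.2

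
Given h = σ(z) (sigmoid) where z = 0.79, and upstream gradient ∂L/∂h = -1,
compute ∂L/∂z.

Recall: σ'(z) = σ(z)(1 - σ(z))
∂L/∂z = -0.2147

σ(0.79) = 0.6878
σ'(0.79) = σ(0.79)(1 - σ(0.79)) = 0.6878 × 0.3122 = 0.2147
∂L/∂z = ∂L/∂h · σ'(z) = -1 × 0.2147 = -0.2147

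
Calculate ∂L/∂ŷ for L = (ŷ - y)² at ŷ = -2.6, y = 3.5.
∂L/∂ŷ = -12.2

∂L/∂ŷ = 2(ŷ - y) = 2(-2.6 - 3.5) = 2(-6.1) = -12.2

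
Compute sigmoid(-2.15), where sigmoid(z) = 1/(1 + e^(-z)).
0.1043

sigmoid(-2.15) = 1/(1 + e^(2.15)) = 1/(1 + 8.585) = 0.1043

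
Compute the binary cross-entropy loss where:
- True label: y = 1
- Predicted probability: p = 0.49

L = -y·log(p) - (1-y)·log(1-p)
L = 0.7133

L = -1·log(0.49) - 0·log(0.51) = -log(0.49) = 0.7133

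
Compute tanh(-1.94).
-0.9595

tanh(-1.94) = (e^(-1.94) - e^(1.94))/(e^(-1.94) + e^(1.94)) = -0.9595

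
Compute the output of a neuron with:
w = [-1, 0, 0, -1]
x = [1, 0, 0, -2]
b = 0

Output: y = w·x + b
y = 1

y = (-1)(1) + (0)(0) + (0)(0) + (-1)(-2) + 0 = 1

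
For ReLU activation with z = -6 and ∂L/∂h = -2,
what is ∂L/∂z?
∂L/∂z = 0

h = ReLU(-6) = 0
Since z < 0: ∂h/∂z = 0
∂L/∂z = ∂L/∂h · ∂h/∂z = -2 × 0 = 0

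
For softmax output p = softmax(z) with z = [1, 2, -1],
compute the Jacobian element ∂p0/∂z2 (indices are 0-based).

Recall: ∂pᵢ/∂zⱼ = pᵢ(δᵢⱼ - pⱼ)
∂p0/∂z2 = -0.009113

p = softmax(z) = [0.2595, 0.7054, 0.03512]
p0 = 0.2595, p2 = 0.03512

∂p0/∂z2 = -p0 × p2 = -0.2595 × 0.03512 = -0.009113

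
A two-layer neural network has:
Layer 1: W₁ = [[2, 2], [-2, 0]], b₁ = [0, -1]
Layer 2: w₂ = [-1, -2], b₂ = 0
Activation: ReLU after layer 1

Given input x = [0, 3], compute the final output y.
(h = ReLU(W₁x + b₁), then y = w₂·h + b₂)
y = -6

Layer 1 pre-activation: z₁ = [6, -1]
After ReLU: h = [6, 0]
Layer 2 output: y = -1×6 + -2×0 + 0 = -6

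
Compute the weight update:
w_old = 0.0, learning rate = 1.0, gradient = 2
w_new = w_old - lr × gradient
w_new = -2

w_new = w - η·∂L/∂w = 0.0 - 1.0×(2) = 0.0 - (2) = -2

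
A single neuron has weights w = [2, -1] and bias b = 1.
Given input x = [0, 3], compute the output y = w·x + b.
y = -2

y = (2)(0) + (-1)(3) + 1 = -2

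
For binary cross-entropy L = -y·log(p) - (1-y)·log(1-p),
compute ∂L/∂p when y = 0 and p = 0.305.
∂L/∂p = 1.439

∂L/∂p = -y/p + (1-y)/(1-p) = 0 + 1/0.695 = 1.439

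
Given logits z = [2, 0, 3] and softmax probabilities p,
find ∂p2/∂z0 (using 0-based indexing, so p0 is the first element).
∂p2/∂z0 = -0.183

p = softmax(z) = [0.2595, 0.03512, 0.7054]
p2 = 0.7054, p0 = 0.2595

∂p2/∂z0 = -p2 × p0 = -0.7054 × 0.2595 = -0.183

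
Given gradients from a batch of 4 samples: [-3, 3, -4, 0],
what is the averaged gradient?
Average gradient = -1

Average = (1/4)(-3 + 3 + -4 + 0) = -4/4 = -1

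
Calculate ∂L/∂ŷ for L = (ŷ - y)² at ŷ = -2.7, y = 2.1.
∂L/∂ŷ = -9.6

∂L/∂ŷ = 2(ŷ - y) = 2(-2.7 - 2.1) = 2(-4.8) = -9.6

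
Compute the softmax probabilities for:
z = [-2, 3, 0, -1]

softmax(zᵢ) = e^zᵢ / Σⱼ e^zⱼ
p = [0.0063, 0.9304, 0.0463, 0.017]

exp(z) = [0.1353, 20.09, 1, 0.3679]
Sum = 21.59
p = [0.0063, 0.9304, 0.0463, 0.017]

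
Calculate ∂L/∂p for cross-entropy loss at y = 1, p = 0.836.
∂L/∂p = -1.196

∂L/∂p = -y/p + (1-y)/(1-p) = -1/0.836 + 0 = -1.196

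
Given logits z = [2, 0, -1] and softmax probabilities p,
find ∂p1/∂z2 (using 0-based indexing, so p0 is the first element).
∂p1/∂z2 = -0.004797

p = softmax(z) = [0.8438, 0.1142, 0.04201]
p1 = 0.1142, p2 = 0.04201

∂p1/∂z2 = -p1 × p2 = -0.1142 × 0.04201 = -0.004797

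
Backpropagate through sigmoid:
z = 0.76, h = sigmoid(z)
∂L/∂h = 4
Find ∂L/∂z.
∂L/∂z = 0.8684

σ(0.76) = 0.6814
σ'(0.76) = σ(0.76)(1 - σ(0.76)) = 0.6814 × 0.3186 = 0.2171
∂L/∂z = ∂L/∂h · σ'(z) = 4 × 0.2171 = 0.8684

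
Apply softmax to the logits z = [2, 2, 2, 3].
p = [0.1749, 0.1749, 0.1749, 0.4754]

exp(z) = [7.389, 7.389, 7.389, 20.09]
Sum = 42.25
p = [0.1749, 0.1749, 0.1749, 0.4754]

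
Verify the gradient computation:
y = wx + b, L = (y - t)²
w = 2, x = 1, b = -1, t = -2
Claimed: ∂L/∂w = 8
Incorrect

y = (2)(1) + -1 = 1
∂L/∂y = 2(y - t) = 2(1 - -2) = 6
∂y/∂w = x = 1
∂L/∂w = 6 × 1 = 6

Claimed value: 8
Incorrect: The correct gradient is 6.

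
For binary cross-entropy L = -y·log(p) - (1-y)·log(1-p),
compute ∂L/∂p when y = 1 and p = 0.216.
∂L/∂p = -4.63

∂L/∂p = -y/p + (1-y)/(1-p) = -1/0.216 + 0 = -4.63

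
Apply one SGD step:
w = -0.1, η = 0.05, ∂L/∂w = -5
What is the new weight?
w_new = 0.15

w_new = w - η·∂L/∂w = -0.1 - 0.05×(-5) = -0.1 - (-0.25) = 0.15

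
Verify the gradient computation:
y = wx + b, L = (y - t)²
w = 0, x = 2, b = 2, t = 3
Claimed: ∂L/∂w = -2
Incorrect

y = (0)(2) + 2 = 2
∂L/∂y = 2(y - t) = 2(2 - 3) = -2
∂y/∂w = x = 2
∂L/∂w = -2 × 2 = -4

Claimed value: -2
Incorrect: The correct gradient is -4.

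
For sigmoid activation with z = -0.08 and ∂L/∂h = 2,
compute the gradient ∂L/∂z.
∂L/∂z = 0.4992

σ(-0.08) = 0.48
σ'(-0.08) = σ(-0.08)(1 - σ(-0.08)) = 0.48 × 0.52 = 0.2496
∂L/∂z = ∂L/∂h · σ'(z) = 2 × 0.2496 = 0.4992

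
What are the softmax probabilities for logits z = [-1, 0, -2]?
p = [0.2447, 0.6652, 0.09]

exp(z) = [0.3679, 1, 0.1353]
Sum = 1.503
p = [0.2447, 0.6652, 0.09]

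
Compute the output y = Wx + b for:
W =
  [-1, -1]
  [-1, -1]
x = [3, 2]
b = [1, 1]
y = [-4, -4]

Wx = [-1×3 + -1×2, -1×3 + -1×2]
   = [-5, -5]
y = Wx + b = [-5 + 1, -5 + 1] = [-4, -4]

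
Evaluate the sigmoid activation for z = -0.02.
0.495

sigmoid(-0.02) = 1/(1 + e^(0.02)) = 1/(1 + 1.02) = 0.495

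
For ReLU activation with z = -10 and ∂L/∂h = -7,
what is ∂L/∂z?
∂L/∂z = 0

h = ReLU(-10) = 0
Since z < 0: ∂h/∂z = 0
∂L/∂z = ∂L/∂h · ∂h/∂z = -7 × 0 = 0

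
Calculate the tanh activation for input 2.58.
0.9886

tanh(2.58) = (e^(2.58) - e^(-2.58))/(e^(2.58) + e^(-2.58)) = 0.9886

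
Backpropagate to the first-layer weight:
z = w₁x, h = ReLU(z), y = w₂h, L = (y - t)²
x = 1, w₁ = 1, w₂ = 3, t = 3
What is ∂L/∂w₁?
∂L/∂w₁ = 0

Forward pass:
z = w₁x = 1×1 = 1
h = ReLU(1) = 1
y = w₂h = 3×1 = 3

Backward pass:
∂L/∂y = 2(y - t) = 2(3 - 3) = 0
∂y/∂h = w₂ = 3
∂h/∂z = 1 (ReLU derivative)
∂z/∂w₁ = x = 1

∂L/∂w₁ = 0 × 3 × 1 × 1 = 0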